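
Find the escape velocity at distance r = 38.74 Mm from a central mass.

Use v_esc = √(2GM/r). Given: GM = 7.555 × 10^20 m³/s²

Convert to SI: r = 38.74 Mm = 3.874e+07 m.
Escape velocity comes from setting total energy to zero: ½v² − GM/r = 0 ⇒ v_esc = √(2GM / r).
v_esc = √(2 · 7.555e+20 / 3.874e+07) m/s ≈ 6.245e+06 m/s = 6245 km/s.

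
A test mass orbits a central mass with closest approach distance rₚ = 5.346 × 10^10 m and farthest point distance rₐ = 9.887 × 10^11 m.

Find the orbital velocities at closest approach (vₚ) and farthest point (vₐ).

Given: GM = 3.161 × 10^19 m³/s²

Use the vis-viva equation v² = GM(2/r − 1/a) with a = (rₚ + rₐ)/2 = (5.346e+10 + 9.887e+11)/2 = 5.2108e+11 m.
vₚ = √(GM · (2/rₚ − 1/a)) = √(3.161e+19 · (2/5.346e+10 − 1/5.2108e+11)) m/s ≈ 3.349e+04 m/s = 33.49 km/s.
vₐ = √(GM · (2/rₐ − 1/a)) = √(3.161e+19 · (2/9.887e+11 − 1/5.2108e+11)) m/s ≈ 1811 m/s = 1.811 km/s.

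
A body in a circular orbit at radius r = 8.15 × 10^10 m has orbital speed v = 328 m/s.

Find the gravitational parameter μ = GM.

For a circular orbit v² = GM/r, so GM = v² · r.
GM = (328)² · 8.15e+10 m³/s² ≈ 8.768e+15 m³/s² = 8.768 × 10^15 m³/s².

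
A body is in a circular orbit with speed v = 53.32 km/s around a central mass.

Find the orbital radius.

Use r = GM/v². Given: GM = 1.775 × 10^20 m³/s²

Convert to SI: v = 53.32 km/s = 53320 m/s.
For a circular orbit, v² = GM / r, so r = GM / v².
r = 1.775e+20 / (53320)² m ≈ 6.243e+10 m = 62.43 Gm.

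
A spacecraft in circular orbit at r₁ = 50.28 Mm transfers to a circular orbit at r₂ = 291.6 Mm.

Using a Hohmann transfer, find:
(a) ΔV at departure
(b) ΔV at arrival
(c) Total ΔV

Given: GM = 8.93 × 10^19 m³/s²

Convert to SI: r₁ = 50.28 Mm = 5.028e+07 m; r₂ = 291.6 Mm = 2.916e+08 m.
Transfer semi-major axis: a_t = (r₁ + r₂)/2 = (5.028e+07 + 2.916e+08)/2 = 1.7094e+08 m.
Circular speeds: v₁ = √(GM/r₁) = 1.33269e+06 m/s, v₂ = √(GM/r₂) = 553391 m/s.
Transfer speeds (vis-viva v² = GM(2/r − 1/a_t)): v₁ᵗ = 1.7406e+06 m/s, v₂ᵗ = 300129 m/s.
(a) ΔV₁ = |v₁ᵗ − v₁| ≈ 4.079e+05 m/s = 407.9 km/s.
(b) ΔV₂ = |v₂ − v₂ᵗ| ≈ 2.533e+05 m/s = 253.3 km/s.
(c) ΔV_total = ΔV₁ + ΔV₂ ≈ 6.612e+05 m/s = 661.2 km/s.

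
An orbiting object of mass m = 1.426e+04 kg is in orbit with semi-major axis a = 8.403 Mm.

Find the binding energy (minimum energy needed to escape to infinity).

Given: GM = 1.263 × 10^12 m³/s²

Convert to SI: a = 8.403 Mm = 8.403e+06 m.
Total orbital energy is E = −GMm/(2a); binding energy is E_bind = −E = GMm/(2a).
E_bind = 1.263e+12 · 1.426e+04 / (2 · 8.403e+06) J ≈ 1.072e+09 J = 1.072 GJ.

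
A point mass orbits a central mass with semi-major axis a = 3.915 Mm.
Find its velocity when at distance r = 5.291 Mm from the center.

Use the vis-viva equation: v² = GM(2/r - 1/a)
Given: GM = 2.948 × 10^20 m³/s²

Convert to SI: a = 3.915 Mm = 3.915e+06 m; r = 5.291 Mm = 5.291e+06 m.
Vis-viva: v = √(GM · (2/r − 1/a)).
2/r − 1/a = 2/5.291e+06 − 1/3.915e+06 = 1.22573e-07 m⁻¹.
v = √(2.948e+20 · 1.22573e-07) m/s ≈ 6.011e+06 m/s = 6011 km/s.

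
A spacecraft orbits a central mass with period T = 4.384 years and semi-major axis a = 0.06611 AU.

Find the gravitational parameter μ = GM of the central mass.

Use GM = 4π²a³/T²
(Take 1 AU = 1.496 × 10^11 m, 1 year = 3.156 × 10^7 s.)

Convert to SI: T = 4.384 years = 1.38359e+08 s; a = 0.06611 AU = 9.89006e+09 m.
GM = 4π² · a³ / T².
GM = 4π² · (9.89006e+09)³ / (1.38359e+08)² m³/s² ≈ 1.995e+15 m³/s² = 1.995 × 10^15 m³/s².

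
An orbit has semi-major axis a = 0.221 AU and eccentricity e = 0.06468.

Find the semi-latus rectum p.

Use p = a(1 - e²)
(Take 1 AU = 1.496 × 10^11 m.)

Convert to SI: a = 0.221 AU = 3.30616e+10 m.
p = a (1 − e²).
p = 3.30616e+10 · (1 − (0.06468)²) = 3.30616e+10 · 0.995816 ≈ 3.292e+10 m = 0.2201 AU.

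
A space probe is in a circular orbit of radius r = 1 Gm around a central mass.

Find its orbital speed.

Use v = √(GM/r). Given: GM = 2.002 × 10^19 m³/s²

Convert to SI: r = 1 Gm = 1e+09 m.
For a circular orbit, gravity supplies the centripetal force, so v = √(GM / r).
v = √(2.002e+19 / 1e+09) m/s ≈ 1.415e+05 m/s = 141.5 km/s.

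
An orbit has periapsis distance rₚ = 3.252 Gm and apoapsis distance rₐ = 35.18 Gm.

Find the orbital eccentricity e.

Convert to SI: rₚ = 3.252 Gm = 3.252e+09 m; rₐ = 35.18 Gm = 3.518e+10 m.
e = (rₐ − rₚ) / (rₐ + rₚ).
e = (3.518e+10 − 3.252e+09) / (3.518e+10 + 3.252e+09) = 3.1928e+10 / 3.8432e+10 ≈ 0.8308.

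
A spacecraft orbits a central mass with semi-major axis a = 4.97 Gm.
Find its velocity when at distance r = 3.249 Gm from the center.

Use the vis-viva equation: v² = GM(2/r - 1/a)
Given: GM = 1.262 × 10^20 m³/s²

Convert to SI: a = 4.97 Gm = 4.97e+09 m; r = 3.249 Gm = 3.249e+09 m.
Vis-viva: v = √(GM · (2/r − 1/a)).
2/r − 1/a = 2/3.249e+09 − 1/4.97e+09 = 4.14367e-10 m⁻¹.
v = √(1.262e+20 · 4.14367e-10) m/s ≈ 2.287e+05 m/s = 228.7 km/s.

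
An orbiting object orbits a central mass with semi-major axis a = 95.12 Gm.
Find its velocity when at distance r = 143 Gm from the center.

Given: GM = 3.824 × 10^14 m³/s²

Convert to SI: a = 95.12 Gm = 9.512e+10 m; r = 143 Gm = 1.43e+11 m.
Vis-viva: v = √(GM · (2/r − 1/a)).
2/r − 1/a = 2/1.43e+11 − 1/9.512e+10 = 3.47298e-12 m⁻¹.
v = √(3.824e+14 · 3.47298e-12) m/s ≈ 36.44 m/s = 36.44 m/s.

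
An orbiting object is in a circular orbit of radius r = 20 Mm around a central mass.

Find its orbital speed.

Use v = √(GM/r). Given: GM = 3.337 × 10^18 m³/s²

Convert to SI: r = 20 Mm = 2e+07 m.
For a circular orbit, gravity supplies the centripetal force, so v = √(GM / r).
v = √(3.337e+18 / 2e+07) m/s ≈ 4.085e+05 m/s = 408.5 km/s.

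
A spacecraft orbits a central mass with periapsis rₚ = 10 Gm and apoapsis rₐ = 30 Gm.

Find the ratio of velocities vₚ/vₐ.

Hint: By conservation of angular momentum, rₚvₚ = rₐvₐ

Convert to SI: rₚ = 10 Gm = 1e+10 m; rₐ = 30 Gm = 3e+10 m.
Conservation of angular momentum gives rₚvₚ = rₐvₐ, so vₚ/vₐ = rₐ/rₚ.
vₚ/vₐ = 3e+10 / 1e+10 ≈ 3.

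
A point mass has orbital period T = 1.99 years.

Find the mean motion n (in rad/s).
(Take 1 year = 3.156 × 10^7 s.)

Convert to SI: T = 1.99 years = 6.28044e+07 s.
n = 2π / T.
n = 2π / 6.28044e+07 s ≈ 1e-07 rad/s.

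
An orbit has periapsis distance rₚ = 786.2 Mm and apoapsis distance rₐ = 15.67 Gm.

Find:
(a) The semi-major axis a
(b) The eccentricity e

Convert to SI: rₚ = 786.2 Mm = 7.862e+08 m; rₐ = 15.67 Gm = 1.567e+10 m.
(a) a = (rₚ + rₐ) / 2 = (7.862e+08 + 1.567e+10) / 2 ≈ 8.228e+09 m = 8.228 Gm.
(b) e = (rₐ − rₚ) / (rₐ + rₚ) = (1.567e+10 − 7.862e+08) / (1.567e+10 + 7.862e+08) ≈ 0.9044.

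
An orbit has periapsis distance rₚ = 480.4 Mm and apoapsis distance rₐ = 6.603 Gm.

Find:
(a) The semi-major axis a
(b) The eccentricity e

Convert to SI: rₚ = 480.4 Mm = 4.804e+08 m; rₐ = 6.603 Gm = 6.603e+09 m.
(a) a = (rₚ + rₐ) / 2 = (4.804e+08 + 6.603e+09) / 2 ≈ 3.542e+09 m = 3.542 Gm.
(b) e = (rₐ − rₚ) / (rₐ + rₚ) = (6.603e+09 − 4.804e+08) / (6.603e+09 + 4.804e+08) ≈ 0.8644.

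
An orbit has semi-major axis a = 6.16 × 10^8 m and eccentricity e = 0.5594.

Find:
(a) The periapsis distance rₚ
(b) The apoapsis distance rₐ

(a) rₚ = a(1 − e) = 6.16e+08 · (1 − 0.5594) = 6.16e+08 · 0.4406 ≈ 2.714e+08 m = 2.714 × 10^8 m.
(b) rₐ = a(1 + e) = 6.16e+08 · (1 + 0.5594) = 6.16e+08 · 1.5594 ≈ 9.606e+08 m = 9.606 × 10^8 m.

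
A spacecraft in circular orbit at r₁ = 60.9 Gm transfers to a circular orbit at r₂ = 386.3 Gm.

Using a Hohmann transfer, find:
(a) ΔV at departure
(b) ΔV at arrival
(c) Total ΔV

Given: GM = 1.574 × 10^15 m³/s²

Convert to SI: r₁ = 60.9 Gm = 6.09e+10 m; r₂ = 386.3 Gm = 3.863e+11 m.
Transfer semi-major axis: a_t = (r₁ + r₂)/2 = (6.09e+10 + 3.863e+11)/2 = 2.236e+11 m.
Circular speeds: v₁ = √(GM/r₁) = 160.766 m/s, v₂ = √(GM/r₂) = 63.8322 m/s.
Transfer speeds (vis-viva v² = GM(2/r − 1/a_t)): v₁ᵗ = 211.31 m/s, v₂ᵗ = 33.3129 m/s.
(a) ΔV₁ = |v₁ᵗ − v₁| ≈ 50.54 m/s = 50.54 m/s.
(b) ΔV₂ = |v₂ − v₂ᵗ| ≈ 30.52 m/s = 30.52 m/s.
(c) ΔV_total = ΔV₁ + ΔV₂ ≈ 81.06 m/s = 81.06 m/s.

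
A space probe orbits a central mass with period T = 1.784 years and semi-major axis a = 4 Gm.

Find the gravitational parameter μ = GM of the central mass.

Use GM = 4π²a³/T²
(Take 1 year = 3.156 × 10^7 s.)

Convert to SI: T = 1.784 years = 5.6303e+07 s; a = 4 Gm = 4e+09 m.
GM = 4π² · a³ / T².
GM = 4π² · (4e+09)³ / (5.6303e+07)² m³/s² ≈ 7.97e+14 m³/s² = 7.97 × 10^14 m³/s².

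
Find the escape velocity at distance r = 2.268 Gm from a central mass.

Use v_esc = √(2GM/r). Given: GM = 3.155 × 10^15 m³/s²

Convert to SI: r = 2.268 Gm = 2.268e+09 m.
Escape velocity comes from setting total energy to zero: ½v² − GM/r = 0 ⇒ v_esc = √(2GM / r).
v_esc = √(2 · 3.155e+15 / 2.268e+09) m/s ≈ 1668 m/s = 1.668 km/s.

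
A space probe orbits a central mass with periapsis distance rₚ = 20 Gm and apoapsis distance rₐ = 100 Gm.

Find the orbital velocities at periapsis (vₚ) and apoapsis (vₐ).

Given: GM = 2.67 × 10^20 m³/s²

Convert to SI: rₚ = 20 Gm = 2e+10 m; rₐ = 100 Gm = 1e+11 m.
Use the vis-viva equation v² = GM(2/r − 1/a) with a = (rₚ + rₐ)/2 = (2e+10 + 1e+11)/2 = 6e+10 m.
vₚ = √(GM · (2/rₚ − 1/a)) = √(2.67e+20 · (2/2e+10 − 1/6e+10)) m/s ≈ 1.492e+05 m/s = 149.2 km/s.
vₐ = √(GM · (2/rₐ − 1/a)) = √(2.67e+20 · (2/1e+11 − 1/6e+10)) m/s ≈ 2.983e+04 m/s = 29.83 km/s.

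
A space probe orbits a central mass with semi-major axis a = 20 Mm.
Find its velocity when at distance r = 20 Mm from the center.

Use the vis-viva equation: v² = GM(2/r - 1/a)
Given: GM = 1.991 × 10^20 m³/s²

Convert to SI: a = 20 Mm = 2e+07 m; r = 20 Mm = 2e+07 m.
Vis-viva: v = √(GM · (2/r − 1/a)).
2/r − 1/a = 2/2e+07 − 1/2e+07 = 5e-08 m⁻¹.
v = √(1.991e+20 · 5e-08) m/s ≈ 3.155e+06 m/s = 3155 km/s.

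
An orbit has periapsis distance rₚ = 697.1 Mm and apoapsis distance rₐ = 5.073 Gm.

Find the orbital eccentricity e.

Convert to SI: rₚ = 697.1 Mm = 6.971e+08 m; rₐ = 5.073 Gm = 5.073e+09 m.
e = (rₐ − rₚ) / (rₐ + rₚ).
e = (5.073e+09 − 6.971e+08) / (5.073e+09 + 6.971e+08) = 4.3759e+09 / 5.7701e+09 ≈ 0.7584.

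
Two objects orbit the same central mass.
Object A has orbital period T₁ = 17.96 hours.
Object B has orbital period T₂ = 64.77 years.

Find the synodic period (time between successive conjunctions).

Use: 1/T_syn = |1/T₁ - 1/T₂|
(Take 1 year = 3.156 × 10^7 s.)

Convert to SI: T₁ = 17.96 hours = 64656 s; T₂ = 64.77 years = 2.04414e+09 s.
T_syn = |T₁ · T₂ / (T₁ − T₂)|.
T_syn = |64656 · 2.04414e+09 / (64656 − 2.04414e+09)| s ≈ 6.466e+04 s = 17.96 hours.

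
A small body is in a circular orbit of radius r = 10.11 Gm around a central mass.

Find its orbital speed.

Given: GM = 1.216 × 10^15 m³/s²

Convert to SI: r = 10.11 Gm = 1.011e+10 m.
For a circular orbit, gravity supplies the centripetal force, so v = √(GM / r).
v = √(1.216e+15 / 1.011e+10) m/s ≈ 346.8 m/s = 346.8 m/s.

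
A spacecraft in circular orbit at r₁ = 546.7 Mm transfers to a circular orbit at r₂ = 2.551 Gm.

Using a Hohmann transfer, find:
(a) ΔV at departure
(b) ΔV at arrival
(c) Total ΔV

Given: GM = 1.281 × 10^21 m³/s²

Convert to SI: r₁ = 546.7 Mm = 5.467e+08 m; r₂ = 2.551 Gm = 2.551e+09 m.
Transfer semi-major axis: a_t = (r₁ + r₂)/2 = (5.467e+08 + 2.551e+09)/2 = 1.54885e+09 m.
Circular speeds: v₁ = √(GM/r₁) = 1.53074e+06 m/s, v₂ = √(GM/r₂) = 708630 m/s.
Transfer speeds (vis-viva v² = GM(2/r − 1/a_t)): v₁ᵗ = 1.96449e+06 m/s, v₂ᵗ = 421007 m/s.
(a) ΔV₁ = |v₁ᵗ − v₁| ≈ 4.338e+05 m/s = 433.8 km/s.
(b) ΔV₂ = |v₂ − v₂ᵗ| ≈ 2.876e+05 m/s = 287.6 km/s.
(c) ΔV_total = ΔV₁ + ΔV₂ ≈ 7.214e+05 m/s = 721.4 km/s.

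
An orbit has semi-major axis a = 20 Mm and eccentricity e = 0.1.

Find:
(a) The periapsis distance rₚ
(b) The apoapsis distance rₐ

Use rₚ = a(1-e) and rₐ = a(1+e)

Convert to SI: a = 20 Mm = 2e+07 m.
(a) rₚ = a(1 − e) = 2e+07 · (1 − 0.1) = 2e+07 · 0.9 ≈ 1.8e+07 m = 18 Mm.
(b) rₐ = a(1 + e) = 2e+07 · (1 + 0.1) = 2e+07 · 1.1 ≈ 2.2e+07 m = 22 Mm.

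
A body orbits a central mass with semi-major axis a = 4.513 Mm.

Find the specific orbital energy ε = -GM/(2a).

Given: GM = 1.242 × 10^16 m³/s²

Convert to SI: a = 4.513 Mm = 4.513e+06 m.
ε = −GM / (2a).
ε = −1.242e+16 / (2 · 4.513e+06) J/kg ≈ -1.376e+09 J/kg = -1.376 GJ/kg.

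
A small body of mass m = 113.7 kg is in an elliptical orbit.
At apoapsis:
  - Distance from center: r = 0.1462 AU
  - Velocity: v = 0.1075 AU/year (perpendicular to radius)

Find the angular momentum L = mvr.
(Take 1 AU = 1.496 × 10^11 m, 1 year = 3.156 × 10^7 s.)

Convert to SI: r = 0.1462 AU = 2.18715e+10 m; v = 0.1075 AU/year = 509.569 m/s.
Since v is perpendicular to r, L = m · v · r.
L = 113.7 · 509.569 · 2.18715e+10 kg·m²/s ≈ 1.267e+15 kg·m²/s.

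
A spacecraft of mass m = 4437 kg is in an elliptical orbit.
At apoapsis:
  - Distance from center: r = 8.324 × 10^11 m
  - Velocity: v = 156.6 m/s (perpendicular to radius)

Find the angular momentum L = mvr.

Since v is perpendicular to r, L = m · v · r.
L = 4437 · 156.6 · 8.324e+11 kg·m²/s ≈ 5.784e+17 kg·m²/s.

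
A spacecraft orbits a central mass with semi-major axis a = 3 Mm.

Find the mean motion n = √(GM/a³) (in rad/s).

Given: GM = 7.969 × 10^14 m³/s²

Convert to SI: a = 3 Mm = 3e+06 m.
n = √(GM / a³).
n = √(7.969e+14 / (3e+06)³) rad/s ≈ 0.005433 rad/s.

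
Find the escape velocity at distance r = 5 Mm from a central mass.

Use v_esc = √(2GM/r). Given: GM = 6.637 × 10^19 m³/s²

Convert to SI: r = 5 Mm = 5e+06 m.
Escape velocity comes from setting total energy to zero: ½v² − GM/r = 0 ⇒ v_esc = √(2GM / r).
v_esc = √(2 · 6.637e+19 / 5e+06) m/s ≈ 5.152e+06 m/s = 5152 km/s.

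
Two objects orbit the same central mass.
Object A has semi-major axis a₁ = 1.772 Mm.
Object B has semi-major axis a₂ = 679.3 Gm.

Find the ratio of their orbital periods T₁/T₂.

Convert to SI: a₁ = 1.772 Mm = 1.772e+06 m; a₂ = 679.3 Gm = 6.793e+11 m.
From Kepler's third law, (T₁/T₂)² = (a₁/a₂)³, so T₁/T₂ = (a₁/a₂)^(3/2).
a₁/a₂ = 1.772e+06 / 6.793e+11 = 2.60857e-06.
T₁/T₂ = (2.60857e-06)^(3/2) ≈ 4.213e-09.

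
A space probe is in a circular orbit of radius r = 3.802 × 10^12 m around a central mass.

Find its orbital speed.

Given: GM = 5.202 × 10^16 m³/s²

For a circular orbit, gravity supplies the centripetal force, so v = √(GM / r).
v = √(5.202e+16 / 3.802e+12) m/s ≈ 117 m/s = 117 m/s.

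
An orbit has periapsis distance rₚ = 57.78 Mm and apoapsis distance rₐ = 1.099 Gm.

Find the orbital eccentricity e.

Convert to SI: rₚ = 57.78 Mm = 5.778e+07 m; rₐ = 1.099 Gm = 1.099e+09 m.
e = (rₐ − rₚ) / (rₐ + rₚ).
e = (1.099e+09 − 5.778e+07) / (1.099e+09 + 5.778e+07) = 1.04122e+09 / 1.15678e+09 ≈ 0.9001.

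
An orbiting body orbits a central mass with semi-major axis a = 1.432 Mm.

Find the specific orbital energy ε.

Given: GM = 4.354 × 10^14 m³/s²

Convert to SI: a = 1.432 Mm = 1.432e+06 m.
ε = −GM / (2a).
ε = −4.354e+14 / (2 · 1.432e+06) J/kg ≈ -1.52e+08 J/kg = -152 MJ/kg.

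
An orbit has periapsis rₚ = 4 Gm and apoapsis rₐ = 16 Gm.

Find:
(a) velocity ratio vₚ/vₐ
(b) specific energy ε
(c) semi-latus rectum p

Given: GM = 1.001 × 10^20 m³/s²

Convert to SI: rₚ = 4 Gm = 4e+09 m; rₐ = 16 Gm = 1.6e+10 m.
(a) Conservation of angular momentum (rₚvₚ = rₐvₐ) gives vₚ/vₐ = rₐ/rₚ = 1.6e+10/4e+09 ≈ 4
(b) With a = (rₚ + rₐ)/2 = 1e+10 m, ε = −GM/(2a) = −1.001e+20/(2 · 1e+10) J/kg ≈ -5.005e+09 J/kg
(c) From a = (rₚ + rₐ)/2 = 1e+10 m and e = (rₐ − rₚ)/(rₐ + rₚ) = 0.6, p = a(1 − e²) = 1e+10 · (1 − (0.6)²) ≈ 6.4e+09 m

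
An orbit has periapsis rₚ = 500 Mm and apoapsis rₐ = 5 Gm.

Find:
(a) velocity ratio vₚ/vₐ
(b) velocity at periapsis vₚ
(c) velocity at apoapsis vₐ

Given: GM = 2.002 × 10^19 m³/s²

Convert to SI: rₚ = 500 Mm = 5e+08 m; rₐ = 5 Gm = 5e+09 m.
(a) Conservation of angular momentum (rₚvₚ = rₐvₐ) gives vₚ/vₐ = rₐ/rₚ = 5e+09/5e+08 ≈ 10
(b) With a = (rₚ + rₐ)/2 = 2.75e+09 m, vₚ = √(GM (2/rₚ − 1/a)) = √(2.002e+19 · (2/5e+08 − 1/2.75e+09)) m/s ≈ 2.698e+05 m/s
(c) With a = (rₚ + rₐ)/2 = 2.75e+09 m, vₐ = √(GM (2/rₐ − 1/a)) = √(2.002e+19 · (2/5e+09 − 1/2.75e+09)) m/s ≈ 2.698e+04 m/s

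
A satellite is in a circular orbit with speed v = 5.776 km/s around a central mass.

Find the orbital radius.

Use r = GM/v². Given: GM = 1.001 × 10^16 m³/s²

Convert to SI: v = 5.776 km/s = 5776 m/s.
For a circular orbit, v² = GM / r, so r = GM / v².
r = 1.001e+16 / (5776)² m ≈ 3e+08 m = 300 Mm.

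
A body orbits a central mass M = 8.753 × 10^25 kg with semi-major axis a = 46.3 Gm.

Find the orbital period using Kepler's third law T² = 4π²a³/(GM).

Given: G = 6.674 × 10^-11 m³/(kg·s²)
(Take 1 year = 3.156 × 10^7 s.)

Convert to SI: a = 46.3 Gm = 4.63e+10 m.
GM = G · M = 6.674e-11 · 8.753e+25 = 5.84175e+15 m³/s².
Kepler's third law: T = 2π √(a³ / GM).
Substituting a = 4.63e+10 m and GM = 5.84175e+15 m³/s²:
T = 2π √((4.63e+10)³ / 5.84175e+15) s
T ≈ 8.19e+08 s = 25.95 years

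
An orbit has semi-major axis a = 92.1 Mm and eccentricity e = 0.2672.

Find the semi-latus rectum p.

Convert to SI: a = 92.1 Mm = 9.21e+07 m.
p = a (1 − e²).
p = 9.21e+07 · (1 − (0.2672)²) = 9.21e+07 · 0.928604 ≈ 8.552e+07 m = 85.52 Mm.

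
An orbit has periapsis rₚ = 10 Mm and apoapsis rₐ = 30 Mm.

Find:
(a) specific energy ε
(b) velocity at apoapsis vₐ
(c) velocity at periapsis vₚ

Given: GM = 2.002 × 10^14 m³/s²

Convert to SI: rₚ = 10 Mm = 1e+07 m; rₐ = 30 Mm = 3e+07 m.
(a) With a = (rₚ + rₐ)/2 = 2e+07 m, ε = −GM/(2a) = −2.002e+14/(2 · 2e+07) J/kg ≈ -5.005e+06 J/kg
(b) With a = (rₚ + rₐ)/2 = 2e+07 m, vₐ = √(GM (2/rₐ − 1/a)) = √(2.002e+14 · (2/3e+07 − 1/2e+07)) m/s ≈ 1827 m/s
(c) With a = (rₚ + rₐ)/2 = 2e+07 m, vₚ = √(GM (2/rₚ − 1/a)) = √(2.002e+14 · (2/1e+07 − 1/2e+07)) m/s ≈ 5480 m/s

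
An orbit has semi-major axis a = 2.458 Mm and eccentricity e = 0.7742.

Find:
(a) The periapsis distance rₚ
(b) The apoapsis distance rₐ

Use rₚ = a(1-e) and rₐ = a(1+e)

Convert to SI: a = 2.458 Mm = 2.458e+06 m.
(a) rₚ = a(1 − e) = 2.458e+06 · (1 − 0.7742) = 2.458e+06 · 0.2258 ≈ 5.55e+05 m = 555 km.
(b) rₐ = a(1 + e) = 2.458e+06 · (1 + 0.7742) = 2.458e+06 · 1.7742 ≈ 4.361e+06 m = 4.361 Mm.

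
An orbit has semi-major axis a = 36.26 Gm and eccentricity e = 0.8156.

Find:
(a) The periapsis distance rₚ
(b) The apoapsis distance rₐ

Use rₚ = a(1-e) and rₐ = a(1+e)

Convert to SI: a = 36.26 Gm = 3.626e+10 m.
(a) rₚ = a(1 − e) = 3.626e+10 · (1 − 0.8156) = 3.626e+10 · 0.1844 ≈ 6.686e+09 m = 6.686 Gm.
(b) rₐ = a(1 + e) = 3.626e+10 · (1 + 0.8156) = 3.626e+10 · 1.8156 ≈ 6.583e+10 m = 65.83 Gm.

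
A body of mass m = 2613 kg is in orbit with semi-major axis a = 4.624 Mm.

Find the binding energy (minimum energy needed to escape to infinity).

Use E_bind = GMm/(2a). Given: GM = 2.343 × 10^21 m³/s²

Convert to SI: a = 4.624 Mm = 4.624e+06 m.
Total orbital energy is E = −GMm/(2a); binding energy is E_bind = −E = GMm/(2a).
E_bind = 2.343e+21 · 2613 / (2 · 4.624e+06) J ≈ 6.62e+17 J = 662 PJ.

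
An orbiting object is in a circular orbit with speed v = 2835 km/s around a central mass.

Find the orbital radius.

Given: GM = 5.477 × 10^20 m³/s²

Convert to SI: v = 2835 km/s = 2.835e+06 m/s.
For a circular orbit, v² = GM / r, so r = GM / v².
r = 5.477e+20 / (2.835e+06)² m ≈ 6.815e+07 m = 68.15 Mm.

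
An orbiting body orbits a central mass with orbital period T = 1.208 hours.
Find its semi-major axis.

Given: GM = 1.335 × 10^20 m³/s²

Convert to SI: T = 1.208 hours = 4348.8 s.
Invert Kepler's third law: a = (GM · T² / (4π²))^(1/3).
Substituting T = 4348.8 s and GM = 1.335e+20 m³/s²:
a = (1.335e+20 · (4348.8)² / (4π²))^(1/3) m
a ≈ 3.999e+08 m = 399.9 Mm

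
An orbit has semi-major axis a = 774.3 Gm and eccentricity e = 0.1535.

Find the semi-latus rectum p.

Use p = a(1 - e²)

Convert to SI: a = 774.3 Gm = 7.743e+11 m.
p = a (1 − e²).
p = 7.743e+11 · (1 − (0.1535)²) = 7.743e+11 · 0.976438 ≈ 7.561e+11 m = 756.1 Gm.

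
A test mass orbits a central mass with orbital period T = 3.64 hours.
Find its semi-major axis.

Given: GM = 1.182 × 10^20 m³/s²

Convert to SI: T = 3.64 hours = 13104 s.
Invert Kepler's third law: a = (GM · T² / (4π²))^(1/3).
Substituting T = 13104 s and GM = 1.182e+20 m³/s²:
a = (1.182e+20 · (13104)² / (4π²))^(1/3) m
a ≈ 8.011e+08 m = 8.011 × 10^8 m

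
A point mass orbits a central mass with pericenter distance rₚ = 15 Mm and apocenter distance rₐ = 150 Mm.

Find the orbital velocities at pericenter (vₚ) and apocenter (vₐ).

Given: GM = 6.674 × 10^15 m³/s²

Convert to SI: rₚ = 15 Mm = 1.5e+07 m; rₐ = 150 Mm = 1.5e+08 m.
Use the vis-viva equation v² = GM(2/r − 1/a) with a = (rₚ + rₐ)/2 = (1.5e+07 + 1.5e+08)/2 = 8.25e+07 m.
vₚ = √(GM · (2/rₚ − 1/a)) = √(6.674e+15 · (2/1.5e+07 − 1/8.25e+07)) m/s ≈ 2.844e+04 m/s = 28.44 km/s.
vₐ = √(GM · (2/rₐ − 1/a)) = √(6.674e+15 · (2/1.5e+08 − 1/8.25e+07)) m/s ≈ 2844 m/s = 2.844 km/s.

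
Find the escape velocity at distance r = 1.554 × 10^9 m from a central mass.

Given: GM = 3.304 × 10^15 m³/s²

Escape velocity comes from setting total energy to zero: ½v² − GM/r = 0 ⇒ v_esc = √(2GM / r).
v_esc = √(2 · 3.304e+15 / 1.554e+09) m/s ≈ 2062 m/s = 2.062 km/s.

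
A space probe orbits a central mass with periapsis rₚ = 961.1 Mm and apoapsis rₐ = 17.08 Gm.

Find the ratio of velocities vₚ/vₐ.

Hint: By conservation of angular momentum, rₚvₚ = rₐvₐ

Convert to SI: rₚ = 961.1 Mm = 9.611e+08 m; rₐ = 17.08 Gm = 1.708e+10 m.
Conservation of angular momentum gives rₚvₚ = rₐvₐ, so vₚ/vₐ = rₐ/rₚ.
vₚ/vₐ = 1.708e+10 / 9.611e+08 ≈ 17.77.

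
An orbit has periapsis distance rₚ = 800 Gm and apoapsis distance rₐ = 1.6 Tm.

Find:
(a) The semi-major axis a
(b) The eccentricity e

Convert to SI: rₚ = 800 Gm = 8e+11 m; rₐ = 1.6 Tm = 1.6e+12 m.
(a) a = (rₚ + rₐ) / 2 = (8e+11 + 1.6e+12) / 2 ≈ 1.2e+12 m = 1.2 Tm.
(b) e = (rₐ − rₚ) / (rₐ + rₚ) = (1.6e+12 − 8e+11) / (1.6e+12 + 8e+11) ≈ 0.3333.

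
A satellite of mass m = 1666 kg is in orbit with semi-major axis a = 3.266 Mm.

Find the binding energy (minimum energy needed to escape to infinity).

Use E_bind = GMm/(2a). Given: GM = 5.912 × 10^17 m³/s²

Convert to SI: a = 3.266 Mm = 3.266e+06 m.
Total orbital energy is E = −GMm/(2a); binding energy is E_bind = −E = GMm/(2a).
E_bind = 5.912e+17 · 1666 / (2 · 3.266e+06) J ≈ 1.508e+14 J = 150.8 TJ.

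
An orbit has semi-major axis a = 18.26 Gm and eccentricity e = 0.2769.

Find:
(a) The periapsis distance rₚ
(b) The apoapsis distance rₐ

Convert to SI: a = 18.26 Gm = 1.826e+10 m.
(a) rₚ = a(1 − e) = 1.826e+10 · (1 − 0.2769) = 1.826e+10 · 0.7231 ≈ 1.32e+10 m = 13.2 Gm.
(b) rₐ = a(1 + e) = 1.826e+10 · (1 + 0.2769) = 1.826e+10 · 1.2769 ≈ 2.332e+10 m = 23.32 Gm.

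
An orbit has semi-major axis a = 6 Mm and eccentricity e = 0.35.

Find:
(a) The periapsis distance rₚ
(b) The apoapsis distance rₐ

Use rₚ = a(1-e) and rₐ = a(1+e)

Convert to SI: a = 6 Mm = 6e+06 m.
(a) rₚ = a(1 − e) = 6e+06 · (1 − 0.35) = 6e+06 · 0.65 ≈ 3.9e+06 m = 3.9 Mm.
(b) rₐ = a(1 + e) = 6e+06 · (1 + 0.35) = 6e+06 · 1.35 ≈ 8.1e+06 m = 8.1 Mm.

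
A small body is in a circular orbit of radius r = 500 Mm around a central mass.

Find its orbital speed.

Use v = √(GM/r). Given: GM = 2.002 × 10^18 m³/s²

Convert to SI: r = 500 Mm = 5e+08 m.
For a circular orbit, gravity supplies the centripetal force, so v = √(GM / r).
v = √(2.002e+18 / 5e+08) m/s ≈ 6.328e+04 m/s = 63.28 km/s.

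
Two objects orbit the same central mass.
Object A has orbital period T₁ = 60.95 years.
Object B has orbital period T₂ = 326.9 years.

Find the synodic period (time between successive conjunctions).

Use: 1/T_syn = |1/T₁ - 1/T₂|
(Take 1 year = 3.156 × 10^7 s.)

Convert to SI: T₁ = 60.95 years = 1.92358e+09 s; T₂ = 326.9 years = 1.0317e+10 s.
T_syn = |T₁ · T₂ / (T₁ − T₂)|.
T_syn = |1.92358e+09 · 1.0317e+10 / (1.92358e+09 − 1.0317e+10)| s ≈ 2.364e+09 s = 74.92 years.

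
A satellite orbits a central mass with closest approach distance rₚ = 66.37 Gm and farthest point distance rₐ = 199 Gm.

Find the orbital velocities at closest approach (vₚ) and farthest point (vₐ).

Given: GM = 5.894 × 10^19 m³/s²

Convert to SI: rₚ = 66.37 Gm = 6.637e+10 m; rₐ = 199 Gm = 1.99e+11 m.
Use the vis-viva equation v² = GM(2/r − 1/a) with a = (rₚ + rₐ)/2 = (6.637e+10 + 1.99e+11)/2 = 1.32685e+11 m.
vₚ = √(GM · (2/rₚ − 1/a)) = √(5.894e+19 · (2/6.637e+10 − 1/1.32685e+11)) m/s ≈ 3.65e+04 m/s = 36.5 km/s.
vₐ = √(GM · (2/rₐ − 1/a)) = √(5.894e+19 · (2/1.99e+11 − 1/1.32685e+11)) m/s ≈ 1.217e+04 m/s = 12.17 km/s.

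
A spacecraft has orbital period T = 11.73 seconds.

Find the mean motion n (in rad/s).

n = 2π / T.
n = 2π / 11.73 s ≈ 0.5357 rad/s.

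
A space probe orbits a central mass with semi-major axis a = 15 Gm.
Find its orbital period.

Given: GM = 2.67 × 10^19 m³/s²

Convert to SI: a = 15 Gm = 1.5e+10 m.
Kepler's third law: T = 2π √(a³ / GM).
Substituting a = 1.5e+10 m and GM = 2.67e+19 m³/s²:
T = 2π √((1.5e+10)³ / 2.67e+19) s
T ≈ 2.234e+06 s = 25.86 days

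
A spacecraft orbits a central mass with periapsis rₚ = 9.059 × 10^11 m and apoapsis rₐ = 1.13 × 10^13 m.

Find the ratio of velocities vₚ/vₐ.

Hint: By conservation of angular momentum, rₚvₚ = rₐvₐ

Conservation of angular momentum gives rₚvₚ = rₐvₐ, so vₚ/vₐ = rₐ/rₚ.
vₚ/vₐ = 1.13e+13 / 9.059e+11 ≈ 12.47.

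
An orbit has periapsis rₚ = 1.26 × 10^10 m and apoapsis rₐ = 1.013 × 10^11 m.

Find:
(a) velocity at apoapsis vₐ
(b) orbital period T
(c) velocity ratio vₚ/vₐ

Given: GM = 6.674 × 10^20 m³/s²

(a) With a = (rₚ + rₐ)/2 = 5.695e+10 m, vₐ = √(GM (2/rₐ − 1/a)) = √(6.674e+20 · (2/1.013e+11 − 1/5.695e+10)) m/s ≈ 3.818e+04 m/s
(b) With a = (rₚ + rₐ)/2 = 5.695e+10 m, T = 2π √(a³/GM) = 2π √((5.695e+10)³/6.674e+20) s ≈ 3.305e+06 s
(c) Conservation of angular momentum (rₚvₚ = rₐvₐ) gives vₚ/vₐ = rₐ/rₚ = 1.013e+11/1.26e+10 ≈ 8.04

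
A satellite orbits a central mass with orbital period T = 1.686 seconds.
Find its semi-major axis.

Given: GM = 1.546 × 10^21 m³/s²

Invert Kepler's third law: a = (GM · T² / (4π²))^(1/3).
Substituting T = 1.686 s and GM = 1.546e+21 m³/s²:
a = (1.546e+21 · (1.686)² / (4π²))^(1/3) m
a ≈ 4.81e+06 m = 4.81 Mm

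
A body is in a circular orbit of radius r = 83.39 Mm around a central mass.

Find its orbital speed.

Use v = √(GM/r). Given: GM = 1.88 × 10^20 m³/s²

Convert to SI: r = 83.39 Mm = 8.339e+07 m.
For a circular orbit, gravity supplies the centripetal force, so v = √(GM / r).
v = √(1.88e+20 / 8.339e+07) m/s ≈ 1.501e+06 m/s = 1501 km/s.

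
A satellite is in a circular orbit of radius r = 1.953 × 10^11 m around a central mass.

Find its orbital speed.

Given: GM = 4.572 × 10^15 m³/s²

For a circular orbit, gravity supplies the centripetal force, so v = √(GM / r).
v = √(4.572e+15 / 1.953e+11) m/s ≈ 153 m/s = 153 m/s.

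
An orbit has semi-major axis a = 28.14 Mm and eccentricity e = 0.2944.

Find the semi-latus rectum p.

Convert to SI: a = 28.14 Mm = 2.814e+07 m.
p = a (1 − e²).
p = 2.814e+07 · (1 − (0.2944)²) = 2.814e+07 · 0.913329 ≈ 2.57e+07 m = 25.7 Mm.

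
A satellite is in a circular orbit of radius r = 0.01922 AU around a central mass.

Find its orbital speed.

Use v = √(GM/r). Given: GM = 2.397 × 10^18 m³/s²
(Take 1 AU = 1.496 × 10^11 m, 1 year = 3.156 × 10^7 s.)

Convert to SI: r = 0.01922 AU = 2.87531e+09 m.
For a circular orbit, gravity supplies the centripetal force, so v = √(GM / r).
v = √(2.397e+18 / 2.87531e+09) m/s ≈ 2.887e+04 m/s = 6.091 AU/year.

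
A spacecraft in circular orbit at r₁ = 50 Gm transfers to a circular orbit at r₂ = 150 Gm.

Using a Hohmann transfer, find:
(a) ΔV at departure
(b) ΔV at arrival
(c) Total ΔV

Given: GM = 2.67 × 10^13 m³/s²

Convert to SI: r₁ = 50 Gm = 5e+10 m; r₂ = 150 Gm = 1.5e+11 m.
Transfer semi-major axis: a_t = (r₁ + r₂)/2 = (5e+10 + 1.5e+11)/2 = 1e+11 m.
Circular speeds: v₁ = √(GM/r₁) = 23.1084 m/s, v₂ = √(GM/r₂) = 13.3417 m/s.
Transfer speeds (vis-viva v² = GM(2/r − 1/a_t)): v₁ᵗ = 28.3019 m/s, v₂ᵗ = 9.43398 m/s.
(a) ΔV₁ = |v₁ᵗ − v₁| ≈ 5.194 m/s = 5.194 m/s.
(b) ΔV₂ = |v₂ − v₂ᵗ| ≈ 3.908 m/s = 3.908 m/s.
(c) ΔV_total = ΔV₁ + ΔV₂ ≈ 9.101 m/s = 9.101 m/s.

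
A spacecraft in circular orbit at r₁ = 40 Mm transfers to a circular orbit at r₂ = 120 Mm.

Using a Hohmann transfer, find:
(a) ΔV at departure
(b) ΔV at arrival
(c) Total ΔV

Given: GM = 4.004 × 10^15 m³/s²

Convert to SI: r₁ = 40 Mm = 4e+07 m; r₂ = 120 Mm = 1.2e+08 m.
Transfer semi-major axis: a_t = (r₁ + r₂)/2 = (4e+07 + 1.2e+08)/2 = 8e+07 m.
Circular speeds: v₁ = √(GM/r₁) = 10005 m/s, v₂ = √(GM/r₂) = 5776.39 m/s.
Transfer speeds (vis-viva v² = GM(2/r − 1/a_t)): v₁ᵗ = 12253.6 m/s, v₂ᵗ = 4084.52 m/s.
(a) ΔV₁ = |v₁ᵗ − v₁| ≈ 2249 m/s = 2.249 km/s.
(b) ΔV₂ = |v₂ − v₂ᵗ| ≈ 1692 m/s = 1.692 km/s.
(c) ΔV_total = ΔV₁ + ΔV₂ ≈ 3940 m/s = 3.94 km/s.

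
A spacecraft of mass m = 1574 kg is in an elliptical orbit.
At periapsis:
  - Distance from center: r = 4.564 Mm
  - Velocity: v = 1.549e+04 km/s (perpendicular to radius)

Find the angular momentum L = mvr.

Convert to SI: r = 4.564 Mm = 4.564e+06 m; v = 1.549e+04 km/s = 1.549e+07 m/s.
Since v is perpendicular to r, L = m · v · r.
L = 1574 · 1.549e+07 · 4.564e+06 kg·m²/s ≈ 1.113e+17 kg·m²/s.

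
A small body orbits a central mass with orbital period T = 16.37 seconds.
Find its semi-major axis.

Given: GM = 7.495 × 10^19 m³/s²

Invert Kepler's third law: a = (GM · T² / (4π²))^(1/3).
Substituting T = 16.37 s and GM = 7.495e+19 m³/s²:
a = (7.495e+19 · (16.37)² / (4π²))^(1/3) m
a ≈ 7.983e+06 m = 7.983 Mm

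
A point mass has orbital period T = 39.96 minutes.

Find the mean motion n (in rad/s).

Convert to SI: T = 39.96 minutes = 2397.6 s.
n = 2π / T.
n = 2π / 2397.6 s ≈ 0.002621 rad/s.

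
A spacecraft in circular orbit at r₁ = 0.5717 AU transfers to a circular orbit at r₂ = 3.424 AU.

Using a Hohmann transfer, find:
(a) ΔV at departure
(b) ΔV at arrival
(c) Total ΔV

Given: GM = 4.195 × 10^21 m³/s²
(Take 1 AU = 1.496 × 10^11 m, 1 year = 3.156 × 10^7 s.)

Convert to SI: r₁ = 0.5717 AU = 8.55263e+10 m; r₂ = 3.424 AU = 5.1223e+11 m.
Transfer semi-major axis: a_t = (r₁ + r₂)/2 = (8.55263e+10 + 5.1223e+11)/2 = 2.98878e+11 m.
Circular speeds: v₁ = √(GM/r₁) = 221471 m/s, v₂ = √(GM/r₂) = 90496.8 m/s.
Transfer speeds (vis-viva v² = GM(2/r − 1/a_t)): v₁ᵗ = 289936 m/s, v₂ᵗ = 48410.1 m/s.
(a) ΔV₁ = |v₁ᵗ − v₁| ≈ 6.846e+04 m/s = 14.44 AU/year.
(b) ΔV₂ = |v₂ − v₂ᵗ| ≈ 4.209e+04 m/s = 8.879 AU/year.
(c) ΔV_total = ΔV₁ + ΔV₂ ≈ 1.106e+05 m/s = 23.32 AU/year.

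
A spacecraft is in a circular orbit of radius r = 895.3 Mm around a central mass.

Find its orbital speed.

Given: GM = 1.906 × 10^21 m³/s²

Convert to SI: r = 895.3 Mm = 8.953e+08 m.
For a circular orbit, gravity supplies the centripetal force, so v = √(GM / r).
v = √(1.906e+21 / 8.953e+08) m/s ≈ 1.459e+06 m/s = 1459 km/s.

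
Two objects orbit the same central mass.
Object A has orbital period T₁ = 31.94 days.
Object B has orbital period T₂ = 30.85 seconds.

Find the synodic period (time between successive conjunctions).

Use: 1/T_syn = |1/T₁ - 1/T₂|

Convert to SI: T₁ = 31.94 days = 2.75962e+06 s.
T_syn = |T₁ · T₂ / (T₁ − T₂)|.
T_syn = |2.75962e+06 · 30.85 / (2.75962e+06 − 30.85)| s ≈ 30.85 s = 30.85 seconds.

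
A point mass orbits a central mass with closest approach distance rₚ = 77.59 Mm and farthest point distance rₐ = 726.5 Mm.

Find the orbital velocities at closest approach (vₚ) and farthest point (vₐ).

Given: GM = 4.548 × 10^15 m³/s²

Convert to SI: rₚ = 77.59 Mm = 7.759e+07 m; rₐ = 726.5 Mm = 7.265e+08 m.
Use the vis-viva equation v² = GM(2/r − 1/a) with a = (rₚ + rₐ)/2 = (7.759e+07 + 7.265e+08)/2 = 4.02045e+08 m.
vₚ = √(GM · (2/rₚ − 1/a)) = √(4.548e+15 · (2/7.759e+07 − 1/4.02045e+08)) m/s ≈ 1.029e+04 m/s = 10.29 km/s.
vₐ = √(GM · (2/rₐ − 1/a)) = √(4.548e+15 · (2/7.265e+08 − 1/4.02045e+08)) m/s ≈ 1099 m/s = 1.099 km/s.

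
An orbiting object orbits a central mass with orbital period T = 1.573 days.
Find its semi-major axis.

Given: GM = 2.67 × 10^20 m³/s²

Convert to SI: T = 1.573 days = 135907 s.
Invert Kepler's third law: a = (GM · T² / (4π²))^(1/3).
Substituting T = 135907 s and GM = 2.67e+20 m³/s²:
a = (2.67e+20 · (135907)² / (4π²))^(1/3) m
a ≈ 4.999e+09 m = 4.999 Gm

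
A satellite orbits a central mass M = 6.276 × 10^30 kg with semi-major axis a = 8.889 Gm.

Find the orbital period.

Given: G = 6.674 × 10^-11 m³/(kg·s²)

Convert to SI: a = 8.889 Gm = 8.889e+09 m.
GM = G · M = 6.674e-11 · 6.276e+30 = 4.1886e+20 m³/s².
Kepler's third law: T = 2π √(a³ / GM).
Substituting a = 8.889e+09 m and GM = 4.1886e+20 m³/s²:
T = 2π √((8.889e+09)³ / 4.1886e+20) s
T ≈ 2.573e+05 s = 2.978 days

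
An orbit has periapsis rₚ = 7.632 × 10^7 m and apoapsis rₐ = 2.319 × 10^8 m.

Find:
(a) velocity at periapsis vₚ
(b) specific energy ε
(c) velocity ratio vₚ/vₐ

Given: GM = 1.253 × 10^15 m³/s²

(a) With a = (rₚ + rₐ)/2 = 1.5411e+08 m, vₚ = √(GM (2/rₚ − 1/a)) = √(1.253e+15 · (2/7.632e+07 − 1/1.5411e+08)) m/s ≈ 4970 m/s
(b) With a = (rₚ + rₐ)/2 = 1.5411e+08 m, ε = −GM/(2a) = −1.253e+15/(2 · 1.5411e+08) J/kg ≈ -4.065e+06 J/kg
(c) Conservation of angular momentum (rₚvₚ = rₐvₐ) gives vₚ/vₐ = rₐ/rₚ = 2.319e+08/7.632e+07 ≈ 3.039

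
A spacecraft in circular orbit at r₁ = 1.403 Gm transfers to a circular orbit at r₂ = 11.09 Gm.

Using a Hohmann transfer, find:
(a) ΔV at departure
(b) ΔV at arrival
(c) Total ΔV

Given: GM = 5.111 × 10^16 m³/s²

Convert to SI: r₁ = 1.403 Gm = 1.403e+09 m; r₂ = 11.09 Gm = 1.109e+10 m.
Transfer semi-major axis: a_t = (r₁ + r₂)/2 = (1.403e+09 + 1.109e+10)/2 = 6.2465e+09 m.
Circular speeds: v₁ = √(GM/r₁) = 6035.65 m/s, v₂ = √(GM/r₂) = 2146.78 m/s.
Transfer speeds (vis-viva v² = GM(2/r − 1/a_t)): v₁ᵗ = 8042.14 m/s, v₂ᵗ = 1017.41 m/s.
(a) ΔV₁ = |v₁ᵗ − v₁| ≈ 2006 m/s = 2.006 km/s.
(b) ΔV₂ = |v₂ − v₂ᵗ| ≈ 1129 m/s = 1.129 km/s.
(c) ΔV_total = ΔV₁ + ΔV₂ ≈ 3136 m/s = 3.136 km/s.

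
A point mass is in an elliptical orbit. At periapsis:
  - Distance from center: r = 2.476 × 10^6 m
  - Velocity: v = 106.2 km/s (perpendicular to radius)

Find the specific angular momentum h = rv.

Convert to SI: v = 106.2 km/s = 106200 m/s.
With v perpendicular to r, h = r · v.
h = 2.476e+06 · 106200 m²/s ≈ 2.63e+11 m²/s.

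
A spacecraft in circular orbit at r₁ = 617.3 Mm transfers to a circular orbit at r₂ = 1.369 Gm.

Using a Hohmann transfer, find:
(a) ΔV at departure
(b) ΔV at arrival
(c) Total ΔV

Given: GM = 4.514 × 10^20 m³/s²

Convert to SI: r₁ = 617.3 Mm = 6.173e+08 m; r₂ = 1.369 Gm = 1.369e+09 m.
Transfer semi-major axis: a_t = (r₁ + r₂)/2 = (6.173e+08 + 1.369e+09)/2 = 9.9315e+08 m.
Circular speeds: v₁ = √(GM/r₁) = 855131 m/s, v₂ = √(GM/r₂) = 574221 m/s.
Transfer speeds (vis-viva v² = GM(2/r − 1/a_t)): v₁ᵗ = 1.00398e+06 m/s, v₂ᵗ = 452710 m/s.
(a) ΔV₁ = |v₁ᵗ − v₁| ≈ 1.489e+05 m/s = 148.9 km/s.
(b) ΔV₂ = |v₂ − v₂ᵗ| ≈ 1.215e+05 m/s = 121.5 km/s.
(c) ΔV_total = ΔV₁ + ΔV₂ ≈ 2.704e+05 m/s = 270.4 km/s.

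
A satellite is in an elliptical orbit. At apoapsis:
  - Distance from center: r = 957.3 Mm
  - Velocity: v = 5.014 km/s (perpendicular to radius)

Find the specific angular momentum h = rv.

Convert to SI: r = 957.3 Mm = 9.573e+08 m; v = 5.014 km/s = 5014 m/s.
With v perpendicular to r, h = r · v.
h = 9.573e+08 · 5014 m²/s ≈ 4.8e+12 m²/s.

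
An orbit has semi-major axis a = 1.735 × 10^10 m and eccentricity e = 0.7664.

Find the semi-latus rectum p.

p = a (1 − e²).
p = 1.735e+10 · (1 − (0.7664)²) = 1.735e+10 · 0.412631 ≈ 7.159e+09 m = 7.159 × 10^9 m.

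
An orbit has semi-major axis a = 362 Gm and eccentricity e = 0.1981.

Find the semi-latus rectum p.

Convert to SI: a = 362 Gm = 3.62e+11 m.
p = a (1 − e²).
p = 3.62e+11 · (1 − (0.1981)²) = 3.62e+11 · 0.960756 ≈ 3.478e+11 m = 347.8 Gm.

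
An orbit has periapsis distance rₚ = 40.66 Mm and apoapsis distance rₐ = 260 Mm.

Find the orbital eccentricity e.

Convert to SI: rₚ = 40.66 Mm = 4.066e+07 m; rₐ = 260 Mm = 2.6e+08 m.
e = (rₐ − rₚ) / (rₐ + rₚ).
e = (2.6e+08 − 4.066e+07) / (2.6e+08 + 4.066e+07) = 2.1934e+08 / 3.0066e+08 ≈ 0.7295.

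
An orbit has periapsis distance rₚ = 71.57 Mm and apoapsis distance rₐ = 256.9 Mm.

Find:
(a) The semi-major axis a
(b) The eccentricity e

Convert to SI: rₚ = 71.57 Mm = 7.157e+07 m; rₐ = 256.9 Mm = 2.569e+08 m.
(a) a = (rₚ + rₐ) / 2 = (7.157e+07 + 2.569e+08) / 2 ≈ 1.642e+08 m = 164.2 Mm.
(b) e = (rₐ − rₚ) / (rₐ + rₚ) = (2.569e+08 − 7.157e+07) / (2.569e+08 + 7.157e+07) ≈ 0.5642.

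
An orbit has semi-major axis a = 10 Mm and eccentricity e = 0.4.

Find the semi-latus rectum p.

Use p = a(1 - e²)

Convert to SI: a = 10 Mm = 1e+07 m.
p = a (1 − e²).
p = 1e+07 · (1 − (0.4)²) = 1e+07 · 0.84 ≈ 8.4e+06 m = 8.4 Mm.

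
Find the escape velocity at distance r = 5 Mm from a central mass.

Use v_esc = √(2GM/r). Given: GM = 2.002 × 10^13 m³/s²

Convert to SI: r = 5 Mm = 5e+06 m.
Escape velocity comes from setting total energy to zero: ½v² − GM/r = 0 ⇒ v_esc = √(2GM / r).
v_esc = √(2 · 2.002e+13 / 5e+06) m/s ≈ 2830 m/s = 2.83 km/s.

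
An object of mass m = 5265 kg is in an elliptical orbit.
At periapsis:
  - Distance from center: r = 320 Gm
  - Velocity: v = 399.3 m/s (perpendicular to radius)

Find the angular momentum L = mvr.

Convert to SI: r = 320 Gm = 3.2e+11 m.
Since v is perpendicular to r, L = m · v · r.
L = 5265 · 399.3 · 3.2e+11 kg·m²/s ≈ 6.727e+17 kg·m²/s.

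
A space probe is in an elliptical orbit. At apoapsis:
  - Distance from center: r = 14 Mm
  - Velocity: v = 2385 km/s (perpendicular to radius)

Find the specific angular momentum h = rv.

Convert to SI: r = 14 Mm = 1.4e+07 m; v = 2385 km/s = 2.385e+06 m/s.
With v perpendicular to r, h = r · v.
h = 1.4e+07 · 2.385e+06 m²/s ≈ 3.339e+13 m²/s.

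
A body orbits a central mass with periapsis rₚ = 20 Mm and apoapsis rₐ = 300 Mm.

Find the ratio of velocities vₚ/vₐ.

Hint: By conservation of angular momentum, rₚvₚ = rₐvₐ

Convert to SI: rₚ = 20 Mm = 2e+07 m; rₐ = 300 Mm = 3e+08 m.
Conservation of angular momentum gives rₚvₚ = rₐvₐ, so vₚ/vₐ = rₐ/rₚ.
vₚ/vₐ = 3e+08 / 2e+07 ≈ 15.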